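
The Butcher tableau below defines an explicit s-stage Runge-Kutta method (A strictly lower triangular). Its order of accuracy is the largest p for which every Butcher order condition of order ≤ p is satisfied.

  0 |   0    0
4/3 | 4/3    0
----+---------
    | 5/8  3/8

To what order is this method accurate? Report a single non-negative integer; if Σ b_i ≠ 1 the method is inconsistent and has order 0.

2

b = (5/8, 3/8)
c = (0, 4/3)
Σ b_i: 5/8·1 + 3/8·1 = 1 ✓
b·c: 3/8·4/3 = 1/2 ✓; 2 stages ⇒ order 2.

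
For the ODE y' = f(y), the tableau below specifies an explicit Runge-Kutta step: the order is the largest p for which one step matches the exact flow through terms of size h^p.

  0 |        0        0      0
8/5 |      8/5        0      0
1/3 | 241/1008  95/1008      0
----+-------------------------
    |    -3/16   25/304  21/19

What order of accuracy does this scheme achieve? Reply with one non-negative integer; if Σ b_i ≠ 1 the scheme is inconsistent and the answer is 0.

3

b = (-3/16, 25/304, 21/19)
c = (0, 8/5, 1/3)
Ac = (0, 0, 19/126)
Σ b_i: (-3/16)·1 + 25/304·1 + 21/19·1 = 1 ✓
b·c: 25/304·8/5 + 21/19·1/3 = 1/2 ✓
b·c²: 25/304·64/25 + 21/19·1/9 = 1/3 ✓
b·Ac: 21/19·19/126 = 1/6 ✓; 3 stages ⇒ order 3.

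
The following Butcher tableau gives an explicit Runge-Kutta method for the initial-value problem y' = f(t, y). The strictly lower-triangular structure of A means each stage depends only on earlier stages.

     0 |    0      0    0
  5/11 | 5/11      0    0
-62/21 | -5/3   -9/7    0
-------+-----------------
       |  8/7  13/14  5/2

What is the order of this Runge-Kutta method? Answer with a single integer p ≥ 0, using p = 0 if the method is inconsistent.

0

b = (8/7, 13/14, 5/2)
c = (0, 5/11, -62/21)
Ac = (0, 0, -45/77)
Σ b_i: 8/7·1 + 13/14·1 + 5/2·1 = 32/7 ≠ 1 ⇒ order 0.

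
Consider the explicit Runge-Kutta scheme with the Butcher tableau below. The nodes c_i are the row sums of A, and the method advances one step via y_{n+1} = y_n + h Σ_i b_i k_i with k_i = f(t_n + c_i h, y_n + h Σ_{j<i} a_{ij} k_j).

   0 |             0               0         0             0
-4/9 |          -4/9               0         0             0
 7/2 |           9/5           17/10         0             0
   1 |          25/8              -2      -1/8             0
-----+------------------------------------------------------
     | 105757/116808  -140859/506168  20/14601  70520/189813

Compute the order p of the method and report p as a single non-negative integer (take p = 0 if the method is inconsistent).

b = (105757/116808, -140859/506168, 20/14601, 70520/189813)
c = (0, -4/9, 7/2, 1)
Ac = (0, 0, -34/45, 65/144)
Σ b_i: 105757/116808·1 + (-140859/506168)·1 + 20/14601·1 + 70520/189813·1 = 1 ✓
b·c: (-140859/506168)·(-4/9) + 20/14601·7/2 + 70520/189813·1 = 1/2 ✓
b·c²: (-140859/506168)·16/81 + 20/14601·49/4 + 70520/189813·1 = 1/3 ✓
b·Ac: 20/14601·(-34/45) + 70520/189813·65/144 = 1/6 ✓
b·c³: (-140859/506168)·(-64/729) + 20/14601·343/8 + 70520/189813·1 = 39833/87606 ≠ 1/4 ⇒ order 3.
b·(c∘Ac): 20/14601·(-119/45) + 70520/189813·65/144 = 43123/262818 ≠ 1/8
b·Ac²: 20/14601·136/405 + 70520/189813·(-4993/2592) = -4887223/6833268 ≠ 1/12
b·A²c: 70520/189813·17/180 = 59942/1708317 ≠ 1/24

3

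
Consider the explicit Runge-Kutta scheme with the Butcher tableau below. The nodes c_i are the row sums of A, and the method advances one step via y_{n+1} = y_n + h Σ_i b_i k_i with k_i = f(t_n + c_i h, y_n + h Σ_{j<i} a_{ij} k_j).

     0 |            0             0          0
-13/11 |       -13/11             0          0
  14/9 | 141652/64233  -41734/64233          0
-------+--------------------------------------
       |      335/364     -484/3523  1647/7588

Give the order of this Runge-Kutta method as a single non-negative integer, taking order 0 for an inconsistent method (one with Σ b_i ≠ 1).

3

b = (335/364, -484/3523, 1647/7588)
c = (0, -13/11, 14/9)
Ac = (0, 0, 3794/4941)
Σ b_i: 335/364·1 + (-484/3523)·1 + 1647/7588·1 = 1 ✓
b·c: (-484/3523)·(-13/11) + 1647/7588·14/9 = 1/2 ✓
b·c²: (-484/3523)·169/121 + 1647/7588·196/81 = 1/3 ✓
b·Ac: 1647/7588·3794/4941 = 1/6 ✓; 3 stages ⇒ order 3.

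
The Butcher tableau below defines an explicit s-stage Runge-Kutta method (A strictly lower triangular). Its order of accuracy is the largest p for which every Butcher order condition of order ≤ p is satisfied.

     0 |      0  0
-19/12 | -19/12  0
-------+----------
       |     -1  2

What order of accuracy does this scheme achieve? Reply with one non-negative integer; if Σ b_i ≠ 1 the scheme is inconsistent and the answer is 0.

1

b = (-1, 2)
c = (0, -19/12)
Σ b_i: (-1)·1 + 2·1 = 1 ✓
b·c: 2·(-19/12) = -19/6 ≠ 1/2 ⇒ order 1.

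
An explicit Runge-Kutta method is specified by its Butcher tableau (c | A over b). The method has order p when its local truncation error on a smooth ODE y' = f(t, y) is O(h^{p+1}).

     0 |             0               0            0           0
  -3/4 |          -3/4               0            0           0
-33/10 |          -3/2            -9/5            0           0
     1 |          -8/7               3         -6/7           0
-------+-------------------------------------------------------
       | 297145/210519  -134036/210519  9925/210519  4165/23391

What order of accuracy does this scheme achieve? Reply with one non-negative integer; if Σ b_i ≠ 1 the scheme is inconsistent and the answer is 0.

b = (297145/210519, -134036/210519, 9925/210519, 4165/23391)
c = (0, -3/4, -33/10, 1)
Ac = (0, 0, 27/20, 81/140)
Σ b_i: 297145/210519·1 + (-134036/210519)·1 + 9925/210519·1 + 4165/23391·1 = 1 ✓
b·c: (-134036/210519)·(-3/4) + 9925/210519·(-33/10) + 4165/23391·1 = 1/2 ✓
b·c²: (-134036/210519)·9/16 + 9925/210519·1089/100 + 4165/23391·1 = 1/3 ✓
b·Ac: 9925/210519·27/20 + 4165/23391·81/140 = 1/6 ✓
b·c³: (-134036/210519)·(-27/64) + 9925/210519·(-35937/1000) + 4165/23391·1 = -2334607/1871280 ≠ 1/4 ⇒ order 3.
b·(c∘Ac): 9925/210519·(-891/200) + 4165/23391·81/140 = -2225/20792 ≠ 1/8
b·Ac²: 9925/210519·(-81/80) + 4165/23391·(-21411/2800) = -146513/103960 ≠ 1/12
b·A²c: 4165/23391·(-81/70) = -1071/5198 ≠ 1/24

3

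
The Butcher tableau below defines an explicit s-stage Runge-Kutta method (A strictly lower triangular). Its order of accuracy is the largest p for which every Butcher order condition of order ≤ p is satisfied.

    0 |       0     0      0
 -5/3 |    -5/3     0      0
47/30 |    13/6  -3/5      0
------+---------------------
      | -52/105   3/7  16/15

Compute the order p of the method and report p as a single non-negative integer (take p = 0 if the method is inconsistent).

1

b = (-52/105, 3/7, 16/15)
c = (0, -5/3, 47/30)
Ac = (0, 0, 1)
Σ b_i: (-52/105)·1 + 3/7·1 + 16/15·1 = 1 ✓
b·c: 3/7·(-5/3) + 16/15·47/30 = 1507/1575 ≠ 1/2 ⇒ order 1.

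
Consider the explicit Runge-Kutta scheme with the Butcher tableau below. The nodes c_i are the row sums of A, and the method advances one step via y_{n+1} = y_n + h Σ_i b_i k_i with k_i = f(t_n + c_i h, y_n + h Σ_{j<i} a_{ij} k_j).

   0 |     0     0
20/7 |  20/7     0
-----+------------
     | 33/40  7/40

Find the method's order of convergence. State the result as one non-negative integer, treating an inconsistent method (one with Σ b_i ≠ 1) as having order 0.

b = (33/40, 7/40)
c = (0, 20/7)
Σ b_i: 33/40·1 + 7/40·1 = 1 ✓
b·c: 7/40·20/7 = 1/2 ✓; 2 stages ⇒ order 2.

2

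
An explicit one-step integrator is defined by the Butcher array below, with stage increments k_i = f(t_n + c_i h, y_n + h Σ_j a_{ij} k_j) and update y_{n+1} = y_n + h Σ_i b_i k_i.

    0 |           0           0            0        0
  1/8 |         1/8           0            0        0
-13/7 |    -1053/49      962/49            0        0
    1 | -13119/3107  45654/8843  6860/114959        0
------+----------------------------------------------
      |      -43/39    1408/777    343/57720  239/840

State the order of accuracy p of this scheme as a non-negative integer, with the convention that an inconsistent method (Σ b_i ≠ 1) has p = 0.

4

b = (-43/39, 1408/777, 343/57720, 239/840)
c = (0, 1/8, -13/7, 1)
Ac = (0, 0, 481/196, 511/956)
Σ b_i: (-43/39)·1 + 1408/777·1 + 343/57720·1 + 239/840·1 = 1 ✓
b·c: 1408/777·1/8 + 343/57720·(-13/7) + 239/840·1 = 1/2 ✓
b·c²: 1408/777·1/64 + 343/57720·169/49 + 239/840·1 = 1/3 ✓
b·Ac: 343/57720·481/196 + 239/840·511/956 = 1/6 ✓
b·c³: 1408/777·1/512 + 343/57720·(-2197/343) + 239/840·1 = 1/4 ✓
b·(c∘Ac): 343/57720·(-6253/1372) + 239/840·511/956 = 1/8 ✓
b·Ac²: 343/57720·481/1568 + 239/840·2191/7648 = 1/12 ✓
b·A²c: 239/840·35/239 = 1/24 ✓; 4 stages ⇒ order 4.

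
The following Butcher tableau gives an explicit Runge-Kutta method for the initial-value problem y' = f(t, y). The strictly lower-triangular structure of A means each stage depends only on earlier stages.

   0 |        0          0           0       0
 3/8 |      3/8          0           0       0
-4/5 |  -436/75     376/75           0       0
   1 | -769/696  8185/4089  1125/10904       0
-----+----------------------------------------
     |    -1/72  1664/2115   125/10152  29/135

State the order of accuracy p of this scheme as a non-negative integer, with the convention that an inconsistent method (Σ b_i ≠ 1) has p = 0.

4

b = (-1/72, 1664/2115, 125/10152, 29/135)
c = (0, 3/8, -4/5, 1)
Ac = (0, 0, 47/25, 155/232)
Σ b_i: (-1/72)·1 + 1664/2115·1 + 125/10152·1 + 29/135·1 = 1 ✓
b·c: 1664/2115·3/8 + 125/10152·(-4/5) + 29/135·1 = 1/2 ✓
b·c²: 1664/2115·9/64 + 125/10152·16/25 + 29/135·1 = 1/3 ✓
b·Ac: 125/10152·47/25 + 29/135·155/232 = 1/6 ✓
b·c³: 1664/2115·27/512 + 125/10152·(-64/125) + 29/135·1 = 1/4 ✓
b·(c∘Ac): 125/10152·(-188/125) + 29/135·155/232 = 1/8 ✓
b·Ac²: 125/10152·141/200 + 29/135·645/1856 = 1/12 ✓
b·A²c: 29/135·45/232 = 1/24 ✓; 4 stages ⇒ order 4.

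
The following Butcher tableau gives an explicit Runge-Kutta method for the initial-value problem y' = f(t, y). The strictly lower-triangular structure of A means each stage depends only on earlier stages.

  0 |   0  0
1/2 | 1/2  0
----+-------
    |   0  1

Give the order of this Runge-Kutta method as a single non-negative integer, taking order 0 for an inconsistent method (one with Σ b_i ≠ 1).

2

b = (0, 1)
c = (0, 1/2)
Σ b_i: 1·1 = 1 ✓
b·c: 1·1/2 = 1/2 ✓; 2 stages ⇒ order 2.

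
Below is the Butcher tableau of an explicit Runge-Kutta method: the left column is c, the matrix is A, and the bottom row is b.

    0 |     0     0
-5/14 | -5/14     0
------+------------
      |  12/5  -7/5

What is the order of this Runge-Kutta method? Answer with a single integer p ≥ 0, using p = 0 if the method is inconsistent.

2

b = (12/5, -7/5)
c = (0, -5/14)
Σ b_i: 12/5·1 + (-7/5)·1 = 1 ✓
b·c: (-7/5)·(-5/14) = 1/2 ✓; 2 stages ⇒ order 2.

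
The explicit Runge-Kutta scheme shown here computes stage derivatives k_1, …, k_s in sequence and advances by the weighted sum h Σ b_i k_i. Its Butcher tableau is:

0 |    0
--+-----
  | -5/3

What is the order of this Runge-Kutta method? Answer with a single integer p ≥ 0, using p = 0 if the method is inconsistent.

b = (-5/3)
c = (0)
Σ b_i: (-5/3)·1 = -5/3 ≠ 1 ⇒ order 0.

0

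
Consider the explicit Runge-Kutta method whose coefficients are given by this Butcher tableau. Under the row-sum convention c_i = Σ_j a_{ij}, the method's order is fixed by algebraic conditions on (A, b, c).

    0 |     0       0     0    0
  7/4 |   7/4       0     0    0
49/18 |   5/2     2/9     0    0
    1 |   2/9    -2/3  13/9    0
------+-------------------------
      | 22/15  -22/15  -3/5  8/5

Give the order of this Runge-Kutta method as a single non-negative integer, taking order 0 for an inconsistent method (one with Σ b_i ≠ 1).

b = (22/15, -22/15, -3/5, 8/5)
c = (0, 7/4, 49/18, 1)
Ac = (0, 0, 7/18, 224/81)
Σ b_i: 22/15·1 + (-22/15)·1 + (-3/5)·1 + 8/5·1 = 1 ✓
b·c: (-22/15)·7/4 + (-3/5)·49/18 + 8/5·1 = -13/5 ≠ 1/2 ⇒ order 1.

1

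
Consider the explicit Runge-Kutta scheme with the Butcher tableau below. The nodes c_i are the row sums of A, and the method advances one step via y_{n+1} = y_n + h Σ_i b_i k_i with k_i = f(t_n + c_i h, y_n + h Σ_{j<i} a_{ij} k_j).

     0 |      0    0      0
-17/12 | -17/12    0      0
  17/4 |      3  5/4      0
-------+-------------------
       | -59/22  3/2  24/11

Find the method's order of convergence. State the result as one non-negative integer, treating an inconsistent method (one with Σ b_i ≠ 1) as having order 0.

1

b = (-59/22, 3/2, 24/11)
c = (0, -17/12, 17/4)
Ac = (0, 0, -85/48)
Σ b_i: (-59/22)·1 + 3/2·1 + 24/11·1 = 1 ✓
b·c: 3/2·(-17/12) + 24/11·17/4 = 629/88 ≠ 1/2 ⇒ order 1.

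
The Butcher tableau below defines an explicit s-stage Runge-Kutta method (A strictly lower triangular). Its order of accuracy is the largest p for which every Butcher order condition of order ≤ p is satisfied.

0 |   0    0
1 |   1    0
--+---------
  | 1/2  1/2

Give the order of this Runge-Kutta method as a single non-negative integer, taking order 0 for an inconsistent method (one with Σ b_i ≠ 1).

2

b = (1/2, 1/2)
c = (0, 1)
Σ b_i: 1/2·1 + 1/2·1 = 1 ✓
b·c: 1/2·1 = 1/2 ✓; 2 stages ⇒ order 2.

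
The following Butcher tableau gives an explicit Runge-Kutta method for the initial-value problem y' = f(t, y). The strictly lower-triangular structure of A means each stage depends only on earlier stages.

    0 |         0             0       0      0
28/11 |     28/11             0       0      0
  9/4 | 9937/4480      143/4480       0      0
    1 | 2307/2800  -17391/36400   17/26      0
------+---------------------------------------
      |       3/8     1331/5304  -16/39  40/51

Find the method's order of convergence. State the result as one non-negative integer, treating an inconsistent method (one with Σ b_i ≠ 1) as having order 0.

4

b = (3/8, 1331/5304, -16/39, 40/51)
c = (0, 28/11, 9/4, 1)
Ac = (0, 0, 13/160, 51/200)
Σ b_i: 3/8·1 + 1331/5304·1 + (-16/39)·1 + 40/51·1 = 1 ✓
b·c: 1331/5304·28/11 + (-16/39)·9/4 + 40/51·1 = 1/2 ✓
b·c²: 1331/5304·784/121 + (-16/39)·81/16 + 40/51·1 = 1/3 ✓
b·Ac: (-16/39)·13/160 + 40/51·51/200 = 1/6 ✓
b·c³: 1331/5304·21952/1331 + (-16/39)·729/64 + 40/51·1 = 1/4 ✓
b·(c∘Ac): (-16/39)·117/640 + 40/51·51/200 = 1/8 ✓
b·Ac²: (-16/39)·91/440 + 40/51·1887/8800 = 1/12 ✓
b·A²c: 40/51·17/320 = 1/24 ✓; 4 stages ⇒ order 4.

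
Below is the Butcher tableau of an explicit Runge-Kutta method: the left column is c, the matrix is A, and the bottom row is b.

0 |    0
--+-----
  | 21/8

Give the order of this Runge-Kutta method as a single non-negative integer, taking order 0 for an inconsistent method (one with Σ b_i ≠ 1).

0

b = (21/8)
c = (0)
Σ b_i: 21/8·1 = 21/8 ≠ 1 ⇒ order 0.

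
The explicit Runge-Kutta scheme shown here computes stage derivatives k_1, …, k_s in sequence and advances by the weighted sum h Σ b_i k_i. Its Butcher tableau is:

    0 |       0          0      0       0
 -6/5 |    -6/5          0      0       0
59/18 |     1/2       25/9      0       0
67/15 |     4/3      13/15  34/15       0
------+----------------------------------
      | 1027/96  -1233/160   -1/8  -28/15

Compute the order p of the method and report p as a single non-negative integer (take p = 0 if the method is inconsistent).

2

b = (1027/96, -1233/160, -1/8, -28/15)
c = (0, -6/5, 59/18, 67/15)
Ac = (0, 0, -10/3, 4313/675)
Σ b_i: 1027/96·1 + (-1233/160)·1 + (-1/8)·1 + (-28/15)·1 = 1 ✓
b·c: (-1233/160)·(-6/5) + (-1/8)·59/18 + (-28/15)·67/15 = 1/2 ✓
b·c²: (-1233/160)·36/25 + (-1/8)·3481/324 + (-28/15)·4489/225 = -3219397/64800 ≠ 1/3 ⇒ order 2.
b·Ac: (-1/8)·(-10/3) + (-28/15)·4313/675 = -466181/40500 ≠ 1/6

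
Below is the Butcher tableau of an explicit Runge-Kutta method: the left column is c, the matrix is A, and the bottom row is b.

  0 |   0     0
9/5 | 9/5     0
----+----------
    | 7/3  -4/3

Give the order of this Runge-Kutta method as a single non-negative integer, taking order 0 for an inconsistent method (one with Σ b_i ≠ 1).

1

b = (7/3, -4/3)
c = (0, 9/5)
Σ b_i: 7/3·1 + (-4/3)·1 = 1 ✓
b·c: (-4/3)·9/5 = -12/5 ≠ 1/2 ⇒ order 1.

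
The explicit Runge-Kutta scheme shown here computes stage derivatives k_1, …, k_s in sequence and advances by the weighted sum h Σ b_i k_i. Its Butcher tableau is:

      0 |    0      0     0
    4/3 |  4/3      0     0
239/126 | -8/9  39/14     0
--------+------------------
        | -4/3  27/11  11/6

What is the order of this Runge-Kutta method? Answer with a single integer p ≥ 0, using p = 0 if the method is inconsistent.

b = (-4/3, 27/11, 11/6)
c = (0, 4/3, 239/126)
Ac = (0, 0, 26/7)
Σ b_i: (-4/3)·1 + 27/11·1 + 11/6·1 = 65/22 ≠ 1 ⇒ order 0.

0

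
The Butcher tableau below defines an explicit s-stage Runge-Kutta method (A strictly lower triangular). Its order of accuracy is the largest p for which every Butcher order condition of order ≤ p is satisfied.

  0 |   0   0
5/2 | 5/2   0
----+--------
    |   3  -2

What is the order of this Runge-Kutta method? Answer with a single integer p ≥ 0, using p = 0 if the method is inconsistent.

b = (3, -2)
c = (0, 5/2)
Σ b_i: 3·1 + (-2)·1 = 1 ✓
b·c: (-2)·5/2 = -5 ≠ 1/2 ⇒ order 1.

1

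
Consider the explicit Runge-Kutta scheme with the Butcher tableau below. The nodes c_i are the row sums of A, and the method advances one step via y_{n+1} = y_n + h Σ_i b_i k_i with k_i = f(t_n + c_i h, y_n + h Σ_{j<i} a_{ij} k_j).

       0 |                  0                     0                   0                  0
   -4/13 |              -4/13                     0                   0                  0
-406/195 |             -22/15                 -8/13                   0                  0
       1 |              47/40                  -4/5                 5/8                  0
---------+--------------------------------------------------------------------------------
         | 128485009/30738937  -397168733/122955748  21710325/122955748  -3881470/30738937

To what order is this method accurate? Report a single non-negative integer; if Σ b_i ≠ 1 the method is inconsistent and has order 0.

3

b = (128485009/30738937, -397168733/122955748, 21710325/122955748, -3881470/30738937)
c = (0, -4/13, -406/195, 1)
Ac = (0, 0, 32/169, -823/780)
Σ b_i: 128485009/30738937·1 + (-397168733/122955748)·1 + 21710325/122955748·1 + (-3881470/30738937)·1 = 1 ✓
b·c: (-397168733/122955748)·(-4/13) + 21710325/122955748·(-406/195) + (-3881470/30738937)·1 = 1/2 ✓
b·c²: (-397168733/122955748)·16/169 + 21710325/122955748·164836/38025 + (-3881470/30738937)·1 = 1/3 ✓
b·Ac: 21710325/122955748·32/169 + (-3881470/30738937)·(-823/780) = 1/6 ✓
b·c³: (-397168733/122955748)·(-64/2197) + 21710325/122955748·(-66923416/7414875) + (-3881470/30738937)·1 = -380067467848/233769615885 ≠ 1/4 ⇒ order 3.
b·(c∘Ac): 21710325/122955748·(-12992/32955) + (-3881470/30738937)·(-823/780) = 1983088273/31169282118 ≠ 1/8
b·Ac²: 21710325/122955748·(-128/2197) + (-3881470/30738937)·40057/15210 = -16028971579/46753923177 ≠ 1/12
b·A²c: (-3881470/30738937)·20/169 = -77629400/5194880353 ≠ 1/24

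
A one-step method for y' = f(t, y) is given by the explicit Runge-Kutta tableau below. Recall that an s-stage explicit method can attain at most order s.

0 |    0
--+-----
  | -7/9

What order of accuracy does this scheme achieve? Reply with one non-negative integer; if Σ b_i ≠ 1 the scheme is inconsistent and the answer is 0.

b = (-7/9)
c = (0)
Σ b_i: (-7/9)·1 = -7/9 ≠ 1 ⇒ order 0.

0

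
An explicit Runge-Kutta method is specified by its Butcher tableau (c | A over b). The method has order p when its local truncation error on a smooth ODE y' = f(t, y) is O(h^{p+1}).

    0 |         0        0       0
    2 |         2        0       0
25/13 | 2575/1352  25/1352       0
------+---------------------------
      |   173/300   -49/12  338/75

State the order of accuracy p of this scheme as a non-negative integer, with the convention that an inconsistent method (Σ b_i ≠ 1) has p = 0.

3

b = (173/300, -49/12, 338/75)
c = (0, 2, 25/13)
Ac = (0, 0, 25/676)
Σ b_i: 173/300·1 + (-49/12)·1 + 338/75·1 = 1 ✓
b·c: (-49/12)·2 + 338/75·25/13 = 1/2 ✓
b·c²: (-49/12)·4 + 338/75·625/169 = 1/3 ✓
b·Ac: 338/75·25/676 = 1/6 ✓; 3 stages ⇒ order 3.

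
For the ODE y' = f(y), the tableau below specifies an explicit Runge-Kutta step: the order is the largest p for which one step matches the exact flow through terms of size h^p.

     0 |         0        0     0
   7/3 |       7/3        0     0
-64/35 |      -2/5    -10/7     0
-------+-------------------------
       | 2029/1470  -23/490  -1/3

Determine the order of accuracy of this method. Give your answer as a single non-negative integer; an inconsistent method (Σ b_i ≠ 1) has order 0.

2

b = (2029/1470, -23/490, -1/3)
c = (0, 7/3, -64/35)
Ac = (0, 0, -10/3)
Σ b_i: 2029/1470·1 + (-23/490)·1 + (-1/3)·1 = 1 ✓
b·c: (-23/490)·7/3 + (-1/3)·(-64/35) = 1/2 ✓
b·c²: (-23/490)·49/9 + (-1/3)·4096/1225 = -30211/22050 ≠ 1/3 ⇒ order 2.
b·Ac: (-1/3)·(-10/3) = 10/9 ≠ 1/6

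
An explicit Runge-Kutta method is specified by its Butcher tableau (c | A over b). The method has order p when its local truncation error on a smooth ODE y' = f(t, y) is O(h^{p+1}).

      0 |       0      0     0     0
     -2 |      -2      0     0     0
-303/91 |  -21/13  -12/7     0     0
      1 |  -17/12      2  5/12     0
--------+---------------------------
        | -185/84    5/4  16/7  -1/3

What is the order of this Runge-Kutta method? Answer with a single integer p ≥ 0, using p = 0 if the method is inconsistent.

1

b = (-185/84, 5/4, 16/7, -1/3)
c = (0, -2, -303/91, 1)
Ac = (0, 0, 24/7, -1961/364)
Σ b_i: (-185/84)·1 + 5/4·1 + 16/7·1 + (-1/3)·1 = 1 ✓
b·c: 5/4·(-2) + 16/7·(-303/91) + (-1/3)·1 = -39917/3822 ≠ 1/2 ⇒ order 1.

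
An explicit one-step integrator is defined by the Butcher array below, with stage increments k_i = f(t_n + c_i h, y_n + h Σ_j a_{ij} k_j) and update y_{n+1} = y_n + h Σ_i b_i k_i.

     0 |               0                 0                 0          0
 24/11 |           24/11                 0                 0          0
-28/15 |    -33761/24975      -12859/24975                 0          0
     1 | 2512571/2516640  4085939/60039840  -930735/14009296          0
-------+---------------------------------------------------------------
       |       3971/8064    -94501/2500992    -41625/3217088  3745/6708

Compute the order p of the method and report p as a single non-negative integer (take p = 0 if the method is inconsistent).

b = (3971/8064, -94501/2500992, -41625/3217088, 3745/6708)
c = (0, 24/11, -28/15, 1)
Ac = (0, 0, -9352/8325, 2041/7490)
Σ b_i: 3971/8064·1 + (-94501/2500992)·1 + (-41625/3217088)·1 + 3745/6708·1 = 1 ✓
b·c: (-94501/2500992)·24/11 + (-41625/3217088)·(-28/15) + 3745/6708·1 = 1/2 ✓
b·c²: (-94501/2500992)·576/121 + (-41625/3217088)·784/225 + 3745/6708·1 = 1/3 ✓
b·Ac: (-41625/3217088)·(-9352/8325) + 3745/6708·2041/7490 = 1/6 ✓
b·c³: (-94501/2500992)·13824/1331 + (-41625/3217088)·(-21952/3375) + 3745/6708·1 = 1/4 ✓
b·(c∘Ac): (-41625/3217088)·261856/124875 + 3745/6708·2041/7490 = 1/8 ✓
b·Ac²: (-41625/3217088)·(-74816/30525) + 3745/6708·3809/41195 = 1/12 ✓
b·A²c: 3745/6708·559/7490 = 1/24 ✓; 4 stages ⇒ order 4.

4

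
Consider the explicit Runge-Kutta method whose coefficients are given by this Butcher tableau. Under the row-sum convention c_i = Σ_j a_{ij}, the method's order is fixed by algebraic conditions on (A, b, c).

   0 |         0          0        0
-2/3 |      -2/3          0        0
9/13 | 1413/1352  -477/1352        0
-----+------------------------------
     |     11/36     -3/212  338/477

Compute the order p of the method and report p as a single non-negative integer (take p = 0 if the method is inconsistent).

3

b = (11/36, -3/212, 338/477)
c = (0, -2/3, 9/13)
Ac = (0, 0, 159/676)
Σ b_i: 11/36·1 + (-3/212)·1 + 338/477·1 = 1 ✓
b·c: (-3/212)·(-2/3) + 338/477·9/13 = 1/2 ✓
b·c²: (-3/212)·4/9 + 338/477·81/169 = 1/3 ✓
b·Ac: 338/477·159/676 = 1/6 ✓; 3 stages ⇒ order 3.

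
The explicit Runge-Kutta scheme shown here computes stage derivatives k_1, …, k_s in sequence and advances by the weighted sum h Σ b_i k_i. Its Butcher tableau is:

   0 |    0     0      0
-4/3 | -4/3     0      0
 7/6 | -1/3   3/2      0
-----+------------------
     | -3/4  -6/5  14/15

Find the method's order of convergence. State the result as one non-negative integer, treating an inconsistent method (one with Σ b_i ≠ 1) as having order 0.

0

b = (-3/4, -6/5, 14/15)
c = (0, -4/3, 7/6)
Ac = (0, 0, -2)
Σ b_i: (-3/4)·1 + (-6/5)·1 + 14/15·1 = -61/60 ≠ 1 ⇒ order 0.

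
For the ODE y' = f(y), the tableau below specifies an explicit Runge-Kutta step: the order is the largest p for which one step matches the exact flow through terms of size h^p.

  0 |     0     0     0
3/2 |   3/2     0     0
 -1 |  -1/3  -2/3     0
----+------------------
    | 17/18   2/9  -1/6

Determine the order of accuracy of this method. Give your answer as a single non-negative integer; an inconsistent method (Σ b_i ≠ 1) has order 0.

b = (17/18, 2/9, -1/6)
c = (0, 3/2, -1)
Ac = (0, 0, -1)
Σ b_i: 17/18·1 + 2/9·1 + (-1/6)·1 = 1 ✓
b·c: 2/9·3/2 + (-1/6)·(-1) = 1/2 ✓
b·c²: 2/9·9/4 + (-1/6)·1 = 1/3 ✓
b·Ac: (-1/6)·(-1) = 1/6 ✓; 3 stages ⇒ order 3.

3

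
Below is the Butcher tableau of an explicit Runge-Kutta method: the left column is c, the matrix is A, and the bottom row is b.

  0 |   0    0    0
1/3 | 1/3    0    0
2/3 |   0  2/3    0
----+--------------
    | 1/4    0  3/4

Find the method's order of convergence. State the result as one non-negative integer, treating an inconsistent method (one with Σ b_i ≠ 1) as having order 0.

b = (1/4, 0, 3/4)
c = (0, 1/3, 2/3)
Ac = (0, 0, 2/9)
Σ b_i: 1/4·1 + 3/4·1 = 1 ✓
b·c: 3/4·2/3 = 1/2 ✓
b·c²: 3/4·4/9 = 1/3 ✓
b·Ac: 3/4·2/9 = 1/6 ✓; 3 stages ⇒ order 3.

3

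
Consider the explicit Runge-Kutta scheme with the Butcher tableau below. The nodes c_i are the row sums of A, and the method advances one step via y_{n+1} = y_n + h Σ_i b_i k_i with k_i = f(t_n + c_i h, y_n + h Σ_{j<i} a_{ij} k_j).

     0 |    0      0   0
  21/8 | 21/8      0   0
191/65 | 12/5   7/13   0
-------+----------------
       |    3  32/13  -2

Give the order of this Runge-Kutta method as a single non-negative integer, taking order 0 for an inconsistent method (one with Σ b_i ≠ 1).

0

b = (3, 32/13, -2)
c = (0, 21/8, 191/65)
Ac = (0, 0, 147/104)
Σ b_i: 3·1 + 32/13·1 + (-2)·1 = 45/13 ≠ 1 ⇒ order 0.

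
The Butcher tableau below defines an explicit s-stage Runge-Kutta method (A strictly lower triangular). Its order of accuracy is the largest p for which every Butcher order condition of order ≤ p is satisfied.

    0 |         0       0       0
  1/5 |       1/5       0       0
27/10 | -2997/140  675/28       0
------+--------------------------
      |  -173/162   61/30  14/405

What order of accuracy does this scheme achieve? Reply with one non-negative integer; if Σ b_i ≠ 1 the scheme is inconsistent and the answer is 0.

b = (-173/162, 61/30, 14/405)
c = (0, 1/5, 27/10)
Ac = (0, 0, 135/28)
Σ b_i: (-173/162)·1 + 61/30·1 + 14/405·1 = 1 ✓
b·c: 61/30·1/5 + 14/405·27/10 = 1/2 ✓
b·c²: 61/30·1/25 + 14/405·729/100 = 1/3 ✓
b·Ac: 14/405·135/28 = 1/6 ✓; 3 stages ⇒ order 3.

3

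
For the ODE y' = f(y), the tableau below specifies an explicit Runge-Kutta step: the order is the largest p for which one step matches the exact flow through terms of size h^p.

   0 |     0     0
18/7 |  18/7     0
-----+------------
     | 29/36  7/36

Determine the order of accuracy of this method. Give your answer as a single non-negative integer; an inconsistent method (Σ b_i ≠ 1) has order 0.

2

b = (29/36, 7/36)
c = (0, 18/7)
Σ b_i: 29/36·1 + 7/36·1 = 1 ✓
b·c: 7/36·18/7 = 1/2 ✓; 2 stages ⇒ order 2.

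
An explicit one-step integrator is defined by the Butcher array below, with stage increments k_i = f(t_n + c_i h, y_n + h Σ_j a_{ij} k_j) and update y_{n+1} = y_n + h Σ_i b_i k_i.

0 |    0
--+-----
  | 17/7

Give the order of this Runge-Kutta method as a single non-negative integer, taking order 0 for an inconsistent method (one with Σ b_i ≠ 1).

0

b = (17/7)
c = (0)
Σ b_i: 17/7·1 = 17/7 ≠ 1 ⇒ order 0.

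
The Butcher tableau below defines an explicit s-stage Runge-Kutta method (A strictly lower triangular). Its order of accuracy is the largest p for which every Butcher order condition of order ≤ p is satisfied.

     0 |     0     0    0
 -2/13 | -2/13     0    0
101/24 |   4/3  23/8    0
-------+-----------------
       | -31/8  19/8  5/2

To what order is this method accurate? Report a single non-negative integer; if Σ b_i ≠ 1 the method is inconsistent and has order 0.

b = (-31/8, 19/8, 5/2)
c = (0, -2/13, 101/24)
Ac = (0, 0, -23/52)
Σ b_i: (-31/8)·1 + 19/8·1 + 5/2·1 = 1 ✓
b·c: 19/8·(-2/13) + 5/2·101/24 = 6337/624 ≠ 1/2 ⇒ order 1.

1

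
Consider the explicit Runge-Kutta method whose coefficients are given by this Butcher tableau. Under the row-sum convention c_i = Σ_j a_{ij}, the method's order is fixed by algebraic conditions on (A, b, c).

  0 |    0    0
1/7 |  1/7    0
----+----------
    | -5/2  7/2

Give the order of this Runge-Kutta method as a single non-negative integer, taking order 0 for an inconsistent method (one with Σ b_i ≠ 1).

2

b = (-5/2, 7/2)
c = (0, 1/7)
Σ b_i: (-5/2)·1 + 7/2·1 = 1 ✓
b·c: 7/2·1/7 = 1/2 ✓; 2 stages ⇒ order 2.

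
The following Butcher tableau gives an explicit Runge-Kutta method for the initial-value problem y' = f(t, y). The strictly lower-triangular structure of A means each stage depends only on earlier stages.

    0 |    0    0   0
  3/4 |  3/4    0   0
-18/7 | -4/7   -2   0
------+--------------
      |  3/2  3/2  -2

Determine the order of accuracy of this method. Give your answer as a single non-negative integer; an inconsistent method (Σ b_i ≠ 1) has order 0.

1

b = (3/2, 3/2, -2)
c = (0, 3/4, -18/7)
Ac = (0, 0, -3/2)
Σ b_i: 3/2·1 + 3/2·1 + (-2)·1 = 1 ✓
b·c: 3/2·3/4 + (-2)·(-18/7) = 351/56 ≠ 1/2 ⇒ order 1.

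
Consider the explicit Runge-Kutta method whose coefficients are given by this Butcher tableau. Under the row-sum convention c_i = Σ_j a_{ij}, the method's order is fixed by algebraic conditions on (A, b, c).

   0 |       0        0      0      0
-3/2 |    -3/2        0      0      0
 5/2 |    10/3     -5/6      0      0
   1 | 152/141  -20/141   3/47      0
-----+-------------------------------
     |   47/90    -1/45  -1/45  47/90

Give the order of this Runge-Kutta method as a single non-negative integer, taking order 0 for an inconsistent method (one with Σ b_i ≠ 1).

b = (47/90, -1/45, -1/45, 47/90)
c = (0, -3/2, 5/2, 1)
Ac = (0, 0, 5/4, 35/94)
Σ b_i: 47/90·1 + (-1/45)·1 + (-1/45)·1 + 47/90·1 = 1 ✓
b·c: (-1/45)·(-3/2) + (-1/45)·5/2 + 47/90·1 = 1/2 ✓
b·c²: (-1/45)·9/4 + (-1/45)·25/4 + 47/90·1 = 1/3 ✓
b·Ac: (-1/45)·5/4 + 47/90·35/94 = 1/6 ✓
b·c³: (-1/45)·(-27/8) + (-1/45)·125/8 + 47/90·1 = 1/4 ✓
b·(c∘Ac): (-1/45)·25/8 + 47/90·35/94 = 1/8 ✓
b·Ac²: (-1/45)·(-15/8) + 47/90·15/188 = 1/12 ✓
b·A²c: 47/90·15/188 = 1/24 ✓; 4 stages ⇒ order 4.

4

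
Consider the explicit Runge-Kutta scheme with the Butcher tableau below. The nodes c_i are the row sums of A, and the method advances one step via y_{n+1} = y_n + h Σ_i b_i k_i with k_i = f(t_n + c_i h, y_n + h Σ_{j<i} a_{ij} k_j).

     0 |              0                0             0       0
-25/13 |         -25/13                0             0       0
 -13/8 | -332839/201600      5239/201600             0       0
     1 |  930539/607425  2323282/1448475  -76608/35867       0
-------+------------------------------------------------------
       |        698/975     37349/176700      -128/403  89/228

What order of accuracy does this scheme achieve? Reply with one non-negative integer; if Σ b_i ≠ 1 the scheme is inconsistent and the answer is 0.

b = (698/975, 37349/176700, -128/403, 89/228)
c = (0, -25/13, -13/8, 1)
Ac = (0, 0, -403/8064, 722/1869)
Σ b_i: 698/975·1 + 37349/176700·1 + (-128/403)·1 + 89/228·1 = 1 ✓
b·c: 37349/176700·(-25/13) + (-128/403)·(-13/8) + 89/228·1 = 1/2 ✓
b·c²: 37349/176700·625/169 + (-128/403)·169/64 + 89/228·1 = 1/3 ✓
b·Ac: (-128/403)·(-403/8064) + 89/228·722/1869 = 1/6 ✓
b·c³: 37349/176700·(-15625/2197) + (-128/403)·(-2197/512) + 89/228·1 = 1/4 ✓
b·(c∘Ac): (-128/403)·5239/64512 + 89/228·722/1869 = 1/8 ✓
b·Ac²: (-128/403)·775/8064 + 89/228·7087/24297 = 1/12 ✓
b·A²c: 89/228·19/178 = 1/24 ✓; 4 stages ⇒ order 4.

4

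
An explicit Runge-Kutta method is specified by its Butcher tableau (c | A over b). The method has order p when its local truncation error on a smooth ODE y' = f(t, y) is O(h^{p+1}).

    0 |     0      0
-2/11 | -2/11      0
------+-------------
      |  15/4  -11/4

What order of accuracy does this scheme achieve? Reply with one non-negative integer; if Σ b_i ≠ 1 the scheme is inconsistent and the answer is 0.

2

b = (15/4, -11/4)
c = (0, -2/11)
Σ b_i: 15/4·1 + (-11/4)·1 = 1 ✓
b·c: (-11/4)·(-2/11) = 1/2 ✓; 2 stages ⇒ order 2.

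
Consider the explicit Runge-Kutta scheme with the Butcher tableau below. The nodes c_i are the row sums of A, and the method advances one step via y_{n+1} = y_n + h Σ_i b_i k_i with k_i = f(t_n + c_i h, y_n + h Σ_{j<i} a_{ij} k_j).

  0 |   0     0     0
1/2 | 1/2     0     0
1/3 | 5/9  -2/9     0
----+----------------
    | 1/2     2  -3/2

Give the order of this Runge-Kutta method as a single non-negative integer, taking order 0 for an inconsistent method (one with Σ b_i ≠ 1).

3

b = (1/2, 2, -3/2)
c = (0, 1/2, 1/3)
Ac = (0, 0, -1/9)
Σ b_i: 1/2·1 + 2·1 + (-3/2)·1 = 1 ✓
b·c: 2·1/2 + (-3/2)·1/3 = 1/2 ✓
b·c²: 2·1/4 + (-3/2)·1/9 = 1/3 ✓
b·Ac: (-3/2)·(-1/9) = 1/6 ✓; 3 stages ⇒ order 3.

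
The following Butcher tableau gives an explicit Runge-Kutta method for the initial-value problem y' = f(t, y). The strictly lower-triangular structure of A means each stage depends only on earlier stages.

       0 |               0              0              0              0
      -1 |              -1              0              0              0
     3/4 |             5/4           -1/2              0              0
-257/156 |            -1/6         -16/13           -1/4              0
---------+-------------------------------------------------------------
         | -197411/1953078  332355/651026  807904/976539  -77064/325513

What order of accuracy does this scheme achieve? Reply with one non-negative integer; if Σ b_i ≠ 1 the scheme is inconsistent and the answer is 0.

b = (-197411/1953078, 332355/651026, 807904/976539, -77064/325513)
c = (0, -1, 3/4, -257/156)
Ac = (0, 0, 1/2, 217/208)
Σ b_i: (-197411/1953078)·1 + 332355/651026·1 + 807904/976539·1 + (-77064/325513)·1 = 1 ✓
b·c: 332355/651026·(-1) + 807904/976539·3/4 + (-77064/325513)·(-257/156) = 1/2 ✓
b·c²: 332355/651026·1 + 807904/976539·9/16 + (-77064/325513)·66049/24336 = 1/3 ✓
b·Ac: 807904/976539·1/2 + (-77064/325513)·217/208 = 1/6 ✓
b·c³: 332355/651026·(-1) + 807904/976539·27/64 + (-77064/325513)·(-16974593/3796416) = 273315491/304680168 ≠ 1/4 ⇒ order 3.
b·(c∘Ac): 807904/976539·3/8 + (-77064/325513)·(-55769/32448) = 1867515/2604104 ≠ 1/8
b·Ac²: 807904/976539·(-1/2) + (-77064/325513)·(-1141/832) = -695173/7812312 ≠ 1/12
b·A²c: (-77064/325513)·(-1/8) = 9633/325513 ≠ 1/24

3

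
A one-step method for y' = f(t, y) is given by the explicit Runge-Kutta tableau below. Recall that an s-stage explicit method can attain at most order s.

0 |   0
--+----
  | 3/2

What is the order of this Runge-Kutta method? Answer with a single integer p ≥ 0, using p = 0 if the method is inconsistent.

0

b = (3/2)
c = (0)
Σ b_i: 3/2·1 = 3/2 ≠ 1 ⇒ order 0.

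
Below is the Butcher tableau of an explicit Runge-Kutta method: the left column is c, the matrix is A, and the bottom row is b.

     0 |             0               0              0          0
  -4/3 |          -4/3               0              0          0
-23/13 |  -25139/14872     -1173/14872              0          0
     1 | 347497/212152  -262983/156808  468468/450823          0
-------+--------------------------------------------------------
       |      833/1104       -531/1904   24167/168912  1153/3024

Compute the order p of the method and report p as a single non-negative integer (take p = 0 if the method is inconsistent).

4

b = (833/1104, -531/1904, 24167/168912, 1153/3024)
c = (0, -4/3, -23/13, 1)
Ac = (0, 0, 391/3718, 917/2306)
Σ b_i: 833/1104·1 + (-531/1904)·1 + 24167/168912·1 + 1153/3024·1 = 1 ✓
b·c: (-531/1904)·(-4/3) + 24167/168912·(-23/13) + 1153/3024·1 = 1/2 ✓
b·c²: (-531/1904)·16/9 + 24167/168912·529/169 + 1153/3024·1 = 1/3 ✓
b·Ac: 24167/168912·391/3718 + 1153/3024·917/2306 = 1/6 ✓
b·c³: (-531/1904)·(-64/27) + 24167/168912·(-12167/2197) + 1153/3024·1 = 1/4 ✓
b·(c∘Ac): 24167/168912·(-8993/48334) + 1153/3024·917/2306 = 1/8 ✓
b·Ac²: 24167/168912·(-782/5577) + 1153/3024·938/3459 = 1/12 ✓
b·A²c: 1153/3024·126/1153 = 1/24 ✓; 4 stages ⇒ order 4.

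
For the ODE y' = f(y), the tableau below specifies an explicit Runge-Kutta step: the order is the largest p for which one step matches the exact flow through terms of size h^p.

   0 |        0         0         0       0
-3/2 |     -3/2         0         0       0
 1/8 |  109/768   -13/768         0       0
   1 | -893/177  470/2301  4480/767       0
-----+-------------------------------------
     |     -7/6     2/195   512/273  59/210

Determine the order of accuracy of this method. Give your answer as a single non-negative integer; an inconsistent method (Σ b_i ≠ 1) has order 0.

4

b = (-7/6, 2/195, 512/273, 59/210)
c = (0, -3/2, 1/8, 1)
Ac = (0, 0, 13/512, 25/59)
Σ b_i: (-7/6)·1 + 2/195·1 + 512/273·1 + 59/210·1 = 1 ✓
b·c: 2/195·(-3/2) + 512/273·1/8 + 59/210·1 = 1/2 ✓
b·c²: 2/195·9/4 + 512/273·1/64 + 59/210·1 = 1/3 ✓
b·Ac: 512/273·13/512 + 59/210·25/59 = 1/6 ✓
b·c³: 2/195·(-27/8) + 512/273·1/512 + 59/210·1 = 1/4 ✓
b·(c∘Ac): 512/273·13/4096 + 59/210·25/59 = 1/8 ✓
b·Ac²: 512/273·(-39/1024) + 59/210·65/118 = 1/12 ✓
b·A²c: 59/210·35/236 = 1/24 ✓; 4 stages ⇒ order 4.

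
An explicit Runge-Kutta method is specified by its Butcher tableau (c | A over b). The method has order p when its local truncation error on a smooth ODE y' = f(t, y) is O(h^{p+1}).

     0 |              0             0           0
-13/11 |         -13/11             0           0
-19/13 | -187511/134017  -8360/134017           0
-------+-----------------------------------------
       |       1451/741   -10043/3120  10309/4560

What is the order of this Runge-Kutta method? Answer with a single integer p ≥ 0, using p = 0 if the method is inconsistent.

b = (1451/741, -10043/3120, 10309/4560)
c = (0, -13/11, -19/13)
Ac = (0, 0, 760/10309)
Σ b_i: 1451/741·1 + (-10043/3120)·1 + 10309/4560·1 = 1 ✓
b·c: (-10043/3120)·(-13/11) + 10309/4560·(-19/13) = 1/2 ✓
b·c²: (-10043/3120)·169/121 + 10309/4560·361/169 = 1/3 ✓
b·Ac: 10309/4560·760/10309 = 1/6 ✓; 3 stages ⇒ order 3.

3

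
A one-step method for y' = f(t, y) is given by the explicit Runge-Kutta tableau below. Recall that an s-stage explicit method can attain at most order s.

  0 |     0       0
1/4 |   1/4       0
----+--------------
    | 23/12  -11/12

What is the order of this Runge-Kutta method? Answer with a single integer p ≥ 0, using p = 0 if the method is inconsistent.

b = (23/12, -11/12)
c = (0, 1/4)
Σ b_i: 23/12·1 + (-11/12)·1 = 1 ✓
b·c: (-11/12)·1/4 = -11/48 ≠ 1/2 ⇒ order 1.

1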